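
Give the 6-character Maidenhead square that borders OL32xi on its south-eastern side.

Longitude subsquare x = 23; +1 → 24, wraps to 0 = a, carry into square.
Longitude square 3; +1 → 4.
Latitude subsquare i = 8; −1 → 7 = h.

OL42ah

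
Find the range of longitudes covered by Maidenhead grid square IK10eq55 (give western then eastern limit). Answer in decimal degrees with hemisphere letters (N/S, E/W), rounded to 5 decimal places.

17.62500° W, 17.61667° W

Field I=8, K=10: +8·20° lon, +10·10° lat → SW at lon -20°, lat 10°.
Square 1, 0: +1·2° lon, +0·1° lat → SW at lon -18°, lat 10°.
Subsquare e=4, q=16: +4·0.0833333° lon, +16·0.0416667° lat → SW at lon -17.6667°, lat 10.6667°.
Extended square 5, 5: +5·0.00833333° lon, +5·0.00416667° lat → SW at lon -17.625°, lat 10.6875°.
Cell spans 0.00833333° lon × 0.00416667° lat.
west 17.62500° W, east 17.61667° W.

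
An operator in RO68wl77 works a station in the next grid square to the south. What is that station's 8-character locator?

RO68wl76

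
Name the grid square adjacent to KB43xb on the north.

KB43xc

Latitude subsquare b = 1; +1 → 2 = c.
The longitude characters are unchanged.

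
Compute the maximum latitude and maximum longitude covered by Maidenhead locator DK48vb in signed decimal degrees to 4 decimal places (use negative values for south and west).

18.0833, -110.1667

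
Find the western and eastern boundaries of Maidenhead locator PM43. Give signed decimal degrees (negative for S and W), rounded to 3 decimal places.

128.000, 130.000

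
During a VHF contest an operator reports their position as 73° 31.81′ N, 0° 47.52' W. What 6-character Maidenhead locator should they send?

IQ93om

Shift to the Maidenhead origin (180°W, 90°S): lon 179.2080, lat 163.5302.
Field: lon ⌊179.2080/20⌋ = 8 → I; lat ⌊163.5302/10⌋ = 16 → Q.
Square: lon ⌊19.2080/2⌋ = 9; lat ⌊3.5302/1⌋ = 3.
Subsquare: lon ⌊1.2080/0.0833333⌋ = 14 → o; lat ⌊0.5302/0.0416667⌋ = 12 → m.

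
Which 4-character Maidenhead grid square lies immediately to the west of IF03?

HF93

Longitude square 0; −1 → -1, wraps to 9, carry into field.
Longitude field I = 8; −1 → 7 = H.
The latitude characters are unchanged.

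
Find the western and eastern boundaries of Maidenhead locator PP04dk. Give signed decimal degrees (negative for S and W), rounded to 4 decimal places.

120.2500, 120.3333

Field P=15, P=15: +15·20° lon, +15·10° lat → SW at lon 120°, lat 60°.
Square 0, 4: +0·2° lon, +4·1° lat → SW at lon 120°, lat 64°.
Subsquare d=3, k=10: +3·0.0833333° lon, +10·0.0416667° lat → SW at lon 120.25°, lat 64.4167°.
Cell spans 0.0833333° lon × 0.0416667° lat.
west 120.2500, east 120.3333.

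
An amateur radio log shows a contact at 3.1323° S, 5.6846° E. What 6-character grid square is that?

Offset from 180°W / 90°S: lon 185.6846°, lat 86.8677°.
Field: 185.6846/20 → 9 → J, 86.8677/10 → 8 → I; chars JI.
Square: 5.6846/2 → 2, 6.8677/1 → 6; chars 26.
Subsquare: 1.6846/0.0833333 → 20 → u, 0.8677/0.0416667 → 20 → u; chars uu.

JI26uu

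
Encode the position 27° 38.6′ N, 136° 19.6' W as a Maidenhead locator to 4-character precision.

CL17

Shift to the Maidenhead origin (180°W, 90°S): lon 43.67, lat 117.64.
Field (20°×10°, letters A–R): lon ⌊43.67/20⌋ = 2 → C; lat ⌊117.64/10⌋ = 11 → L.
Square (2°×1°, digits 0–9): lon ⌊3.67/2⌋ = 1; lat ⌊7.64/1⌋ = 7.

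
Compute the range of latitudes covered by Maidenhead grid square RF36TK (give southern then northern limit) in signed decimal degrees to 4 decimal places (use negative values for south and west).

-33.5833, -33.5417

Field R=17, F=5: +17·20° lon, +5·10° lat → SW at lon 160°, lat -40°.
Square 3, 6: +3·2° lon, +6·1° lat → SW at lon 166°, lat -34°.
Subsquare t=19, k=10: +19·0.0833333° lon, +10·0.0416667° lat → SW at lon 167.583°, lat -33.5833°.
Cell spans 0.0833333° lon × 0.0416667° lat.
south -33.5833, north -33.5417.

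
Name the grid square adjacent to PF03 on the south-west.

Longitude square 0; −1 → -1, wraps to 9, carry into field.
Longitude field P = 15; −1 → 14 = O.
Latitude square 3; −1 → 2.

OF92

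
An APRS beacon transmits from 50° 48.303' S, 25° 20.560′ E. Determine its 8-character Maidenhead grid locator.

KD29qe16

Offset from 180°W / 90°S: lon 205.34267°, lat 39.19495°.
Field: 205.34267/20 → 10 → K, 39.19495/10 → 3 → D; chars KD.
Square: 5.34267/2 → 2, 9.19495/1 → 9; chars 29.
Subsquare: 1.34267/0.0833333 → 16 → q, 0.19495/0.0416667 → 4 → e; chars qe.
Extended square: 0.00933/0.00833333 → 1, 0.02828/0.00416667 → 6; chars 16.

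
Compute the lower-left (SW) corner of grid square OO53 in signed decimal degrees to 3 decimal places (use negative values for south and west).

53.000, 110.000

Field O=14, O=14: +14·20° lon, +14·10° lat → SW at lon 100°, lat 50°.
Square 5, 3: +5·2° lon, +3·1° lat → SW at lon 110°, lat 53°.
latitude 53.000, longitude 110.000.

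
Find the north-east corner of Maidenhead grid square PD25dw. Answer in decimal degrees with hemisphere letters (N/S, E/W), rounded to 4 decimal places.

Field P=15, D=3: +15·20° lon, +3·10° lat → SW at lon 120°, lat -60°.
Square 2, 5: +2·2° lon, +5·1° lat → SW at lon 124°, lat -55°.
Subsquare d=3, w=22: +3·0.0833333° lon, +22·0.0416667° lat → SW at lon 124.25°, lat -54.0833°.
Cell spans 0.0833333° lon × 0.0416667° lat. NE corner is SW corner plus one full cell.
latitude 54.0417° S, longitude 124.3333° E.

54.0417° S, 124.3333° E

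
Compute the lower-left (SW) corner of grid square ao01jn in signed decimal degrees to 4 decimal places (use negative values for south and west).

Field A=0, O=14: +0·20° lon, +14·10° lat → SW at lon -180°, lat 50°.
Square 0, 1: +0·2° lon, +1·1° lat → SW at lon -180°, lat 51°.
Subsquare j=9, n=13: +9·0.0833333° lon, +13·0.0416667° lat → SW at lon -179.25°, lat 51.5417°.
latitude 51.5417, longitude -179.2500.

51.5417, -179.2500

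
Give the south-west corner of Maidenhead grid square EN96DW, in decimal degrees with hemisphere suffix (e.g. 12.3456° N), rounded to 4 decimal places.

Field E=4, N=13: +4·20° lon, +13·10° lat → SW at lon -100°, lat 40°.
Square 9, 6: +9·2° lon, +6·1° lat → SW at lon -82°, lat 46°.
Subsquare d=3, w=22: +3·0.0833333° lon, +22·0.0416667° lat → SW at lon -81.75°, lat 46.9167°.
latitude 46.9167° N, longitude 81.7500° W.

46.9167° N, 81.7500° W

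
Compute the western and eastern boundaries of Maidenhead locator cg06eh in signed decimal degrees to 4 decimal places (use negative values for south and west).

Field C=2, G=6: +2·20° lon, +6·10° lat → SW at lon -140°, lat -30°.
Square 0, 6: +0·2° lon, +6·1° lat → SW at lon -140°, lat -24°.
Subsquare e=4, h=7: +4·0.0833333° lon, +7·0.0416667° lat → SW at lon -139.667°, lat -23.7083°.
Cell spans 0.0833333° lon × 0.0416667° lat.
west -139.6667, east -139.5833.

-139.6667, -139.5833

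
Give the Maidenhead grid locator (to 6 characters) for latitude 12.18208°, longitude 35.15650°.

KK72ne

Shift to the Maidenhead origin (180°W, 90°S): lon 215.1565, lat 102.1821.
Field: 215.1565/20 → 10 → K, 102.1821/10 → 10 → K; chars KK.
Square: 15.1565/2 → 7, 2.1821/1 → 2; chars 72.
Subsquare: 1.1565/0.0833333 → 13 → n, 0.1821/0.0416667 → 4 → e; chars ne.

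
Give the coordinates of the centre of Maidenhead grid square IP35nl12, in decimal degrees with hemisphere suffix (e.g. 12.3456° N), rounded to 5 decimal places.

Field I=8, P=15: +8·20° lon, +15·10° lat → SW at lon -20°, lat 60°.
Square 3, 5: +3·2° lon, +5·1° lat → SW at lon -14°, lat 65°.
Subsquare n=13, l=11: +13·0.0833333° lon, +11·0.0416667° lat → SW at lon -12.9167°, lat 65.4583°.
Extended square 1, 2: +1·0.00833333° lon, +2·0.00416667° lat → SW at lon -12.9083°, lat 65.4667°.
Cell spans 0.00833333° lon × 0.00416667° lat. Centre is SW corner plus half of each.
latitude 65.46875° N, longitude 12.90417° W.

65.46875° N, 12.90417° W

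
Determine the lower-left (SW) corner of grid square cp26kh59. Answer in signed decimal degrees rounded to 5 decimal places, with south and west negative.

66.32917, -135.12500

Field C=2, P=15: +2·20° lon, +15·10° lat → SW at lon -140°, lat 60°.
Square 2, 6: +2·2° lon, +6·1° lat → SW at lon -136°, lat 66°.
Subsquare k=10, h=7: +10·0.0833333° lon, +7·0.0416667° lat → SW at lon -135.167°, lat 66.2917°.
Extended square 5, 9: +5·0.00833333° lon, +9·0.00416667° lat → SW at lon -135.125°, lat 66.3292°.
latitude 66.32917, longitude -135.12500.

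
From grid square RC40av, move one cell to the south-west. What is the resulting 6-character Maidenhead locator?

RC30xu

Longitude subsquare a = 0; −1 → -1, wraps to 23 = x, carry into square.
Longitude square 4; −1 → 3.
Latitude subsquare v = 21; −1 → 20 = u.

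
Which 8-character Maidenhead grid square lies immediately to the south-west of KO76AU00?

KO66xt99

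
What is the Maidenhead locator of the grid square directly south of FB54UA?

Latitude subsquare a = 0; −1 → -1, wraps to 23 = x, carry into square.
Latitude square 4; −1 → 3.
The longitude characters are unchanged.

FB53ux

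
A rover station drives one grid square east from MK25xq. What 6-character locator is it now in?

Longitude subsquare x = 23; +1 → 24, wraps to 0 = a, carry into square.
Longitude square 2; +1 → 3.
The latitude characters are unchanged.

MK35aq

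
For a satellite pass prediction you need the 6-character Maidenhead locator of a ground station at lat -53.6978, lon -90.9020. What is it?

Add 180° to longitude and 90° to latitude: 89.0980, 36.3022.
Field (20°×10°, letters A–R): lon ⌊89.0980/20⌋ = 4 → E; lat ⌊36.3022/10⌋ = 3 → D.
Square (2°×1°, digits 0–9): lon ⌊9.0980/2⌋ = 4; lat ⌊6.3022/1⌋ = 6.
Subsquare (5′×2.5′, letters a–x): lon ⌊1.0980/0.0833333⌋ = 13 → n; lat ⌊0.3022/0.0416667⌋ = 7 → h.

ED46nh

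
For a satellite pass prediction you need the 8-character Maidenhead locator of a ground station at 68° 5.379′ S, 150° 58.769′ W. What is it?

BC41mv28

Add 180° to longitude and 90° to latitude: 29.02052, 21.91035.
Field: 29.02052/20 → 1 → B, 21.91035/10 → 2 → C; chars BC.
Square: 9.02052/2 → 4, 1.91035/1 → 1; chars 41.
Subsquare: 1.02052/0.0833333 → 12 → m, 0.91035/0.0416667 → 21 → v; chars mv.
Extended square: 0.02052/0.00833333 → 2, 0.03535/0.00416667 → 8; chars 28.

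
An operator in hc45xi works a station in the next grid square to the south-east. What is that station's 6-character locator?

HC55ah

Longitude subsquare x = 23; +1 → 24, wraps to 0 = a, carry into square.
Longitude square 4; +1 → 5.
Latitude subsquare i = 8; −1 → 7 = h.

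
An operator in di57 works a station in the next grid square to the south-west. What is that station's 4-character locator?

Longitude square 5; −1 → 4.
Latitude square 7; −1 → 6.

DI46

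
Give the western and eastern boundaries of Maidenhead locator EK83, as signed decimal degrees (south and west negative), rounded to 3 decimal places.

-84.000, -82.000

Field E=4, K=10: +4·20° lon, +10·10° lat → SW at lon -100°, lat 10°.
Square 8, 3: +8·2° lon, +3·1° lat → SW at lon -84°, lat 13°.
Cell spans 2° lon × 1° lat.
west -84.000, east -82.000.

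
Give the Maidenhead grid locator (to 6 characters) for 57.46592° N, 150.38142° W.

Add 180° to longitude and 90° to latitude: 29.6186, 147.4659.
Field: 29.6186/20 → 1 → B, 147.4659/10 → 14 → O; chars BO.
Square: 9.6186/2 → 4, 7.4659/1 → 7; chars 47.
Subsquare: 1.6186/0.0833333 → 19 → t, 0.4659/0.0416667 → 11 → l; chars tl.

BO47tl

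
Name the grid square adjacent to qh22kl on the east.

QH22ll

Longitude subsquare k = 10; +1 → 11 = l.
The latitude characters are unchanged.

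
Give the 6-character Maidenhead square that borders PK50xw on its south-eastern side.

PK60av

Longitude subsquare x = 23; +1 → 24, wraps to 0 = a, carry into square.
Longitude square 5; +1 → 6.
Latitude subsquare w = 22; −1 → 21 = v.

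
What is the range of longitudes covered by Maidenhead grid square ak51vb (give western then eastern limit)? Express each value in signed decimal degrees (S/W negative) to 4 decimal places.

Field A=0, K=10: +0·20° lon, +10·10° lat → SW at lon -180°, lat 10°.
Square 5, 1: +5·2° lon, +1·1° lat → SW at lon -170°, lat 11°.
Subsquare v=21, b=1: +21·0.0833333° lon, +1·0.0416667° lat → SW at lon -168.25°, lat 11.0417°.
Cell spans 0.0833333° lon × 0.0416667° lat.
west -168.2500, east -168.1667.

-168.2500, -168.1667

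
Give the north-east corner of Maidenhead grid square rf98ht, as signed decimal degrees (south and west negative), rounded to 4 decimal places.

-31.1667, 178.6667

Field R=17, F=5: +17·20° lon, +5·10° lat → SW at lon 160°, lat -40°.
Square 9, 8: +9·2° lon, +8·1° lat → SW at lon 178°, lat -32°.
Subsquare h=7, t=19: +7·0.0833333° lon, +19·0.0416667° lat → SW at lon 178.583°, lat -31.2083°.
Cell spans 0.0833333° lon × 0.0416667° lat. NE corner is SW corner plus one full cell.
latitude -31.1667, longitude 178.6667.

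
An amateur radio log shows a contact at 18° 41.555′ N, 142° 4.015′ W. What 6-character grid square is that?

Shift to the Maidenhead origin (180°W, 90°S): lon 37.9331, lat 108.6926.
Field: 37.9331/20 → 1 → B, 108.6926/10 → 10 → K; chars BK.
Square: 17.9331/2 → 8, 8.6926/1 → 8; chars 88.
Subsquare: 1.9331/0.0833333 → 23 → x, 0.6926/0.0416667 → 16 → q; chars xq.

BK88xq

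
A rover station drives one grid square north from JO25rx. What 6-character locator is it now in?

Latitude subsquare x = 23; +1 → 24, wraps to 0 = a, carry into square.
Latitude square 5; +1 → 6.
The longitude characters are unchanged.

JO26ra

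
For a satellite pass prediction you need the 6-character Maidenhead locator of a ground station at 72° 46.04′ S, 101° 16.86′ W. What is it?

DB97if

Shift to the Maidenhead origin (180°W, 90°S): lon 78.7190, lat 17.2327.
Field (20°×10°, letters A–R): lon ⌊78.7190/20⌋ = 3 → D; lat ⌊17.2327/10⌋ = 1 → B.
Square (2°×1°, digits 0–9): lon ⌊18.7190/2⌋ = 9; lat ⌊7.2327/1⌋ = 7.
Subsquare (5′×2.5′, letters a–x): lon ⌊0.7190/0.0833333⌋ = 8 → i; lat ⌊0.2327/0.0416667⌋ = 5 → f.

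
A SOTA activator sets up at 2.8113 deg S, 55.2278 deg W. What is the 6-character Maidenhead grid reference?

Offset from 180°W / 90°S: lon 124.7722°, lat 87.1887°.
Field: 124.7722/20 → 6 → G, 87.1887/10 → 8 → I; chars GI.
Square: 4.7722/2 → 2, 7.1887/1 → 7; chars 27.
Subsquare: 0.7722/0.0833333 → 9 → j, 0.1887/0.0416667 → 4 → e; chars je.

GI27je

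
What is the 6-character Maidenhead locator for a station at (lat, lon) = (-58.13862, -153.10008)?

BD31ku

Add 180° to longitude and 90° to latitude: 26.8999, 31.8614.
Field: lon ⌊26.8999/20⌋ = 1 → B; lat ⌊31.8614/10⌋ = 3 → D.
Square: lon ⌊6.8999/2⌋ = 3; lat ⌊1.8614/1⌋ = 1.
Subsquare: lon ⌊0.8999/0.0833333⌋ = 10 → k; lat ⌊0.8614/0.0416667⌋ = 20 → u.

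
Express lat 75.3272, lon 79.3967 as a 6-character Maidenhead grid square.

Shift to the Maidenhead origin (180°W, 90°S): lon 259.3967, lat 165.3272.
Field: 259.3967/20 → 12 → M, 165.3272/10 → 16 → Q; chars MQ.
Square: 19.3967/2 → 9, 5.3272/1 → 5; chars 95.
Subsquare: 1.3967/0.0833333 → 16 → q, 0.3272/0.0416667 → 7 → h; chars qh.

MQ95qh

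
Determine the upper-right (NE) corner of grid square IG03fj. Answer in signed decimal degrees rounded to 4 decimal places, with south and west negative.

-26.5833, -19.5000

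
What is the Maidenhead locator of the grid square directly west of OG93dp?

Longitude subsquare d = 3; −1 → 2 = c.
The latitude characters are unchanged.

OG93cp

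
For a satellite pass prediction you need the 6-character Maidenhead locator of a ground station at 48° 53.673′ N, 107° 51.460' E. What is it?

ON38wv

Add 180° to longitude and 90° to latitude: 287.8577, 138.8946.
Field: 287.8577/20 → 14 → O, 138.8946/10 → 13 → N; chars ON.
Square: 7.8577/2 → 3, 8.8946/1 → 8; chars 38.
Subsquare: 1.8577/0.0833333 → 22 → w, 0.8946/0.0416667 → 21 → v; chars wv.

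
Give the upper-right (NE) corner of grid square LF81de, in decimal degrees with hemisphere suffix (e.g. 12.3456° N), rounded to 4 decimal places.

38.7917° S, 56.3333° E

Field L=11, F=5: +11·20° lon, +5·10° lat → SW at lon 40°, lat -40°.
Square 8, 1: +8·2° lon, +1·1° lat → SW at lon 56°, lat -39°.
Subsquare d=3, e=4: +3·0.0833333° lon, +4·0.0416667° lat → SW at lon 56.25°, lat -38.8333°.
Cell spans 0.0833333° lon × 0.0416667° lat. NE corner is SW corner plus one full cell.
latitude 38.7917° S, longitude 56.3333° E.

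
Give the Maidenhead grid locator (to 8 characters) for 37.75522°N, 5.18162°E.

Shift to the Maidenhead origin (180°W, 90°S): lon 185.18162, lat 127.75522.
Field (20°×10°, letters A–R): 185.18162/20 → 9 → J, 127.75522/10 → 12 → M; chars JM.
Square (2°×1°, digits 0–9): 5.18162/2 → 2, 7.75522/1 → 7; chars 27.
Subsquare (5′×2.5′, letters a–x): 1.18162/0.0833333 → 14 → o, 0.75522/0.0416667 → 18 → s; chars os.
Extended square (30″×15″, digits 0–9): 0.01495/0.00833333 → 1, 0.00522/0.00416667 → 1; chars 11.

JM27os11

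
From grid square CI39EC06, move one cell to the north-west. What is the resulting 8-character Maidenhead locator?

Longitude extended square 0; −1 → -1, wraps to 9, carry into subsquare.
Longitude subsquare e = 4; −1 → 3 = d.
Latitude extended square 6; +1 → 7.

CI39dc97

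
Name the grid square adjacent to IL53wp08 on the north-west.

Longitude extended square 0; −1 → -1, wraps to 9, carry into subsquare.
Longitude subsquare w = 22; −1 → 21 = v.
Latitude extended square 8; +1 → 9.

IL53vp99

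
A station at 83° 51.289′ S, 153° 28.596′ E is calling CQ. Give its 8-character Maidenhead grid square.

QA66rd74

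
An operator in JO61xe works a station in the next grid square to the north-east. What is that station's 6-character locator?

JO71af

Longitude subsquare x = 23; +1 → 24, wraps to 0 = a, carry into square.
Longitude square 6; +1 → 7.
Latitude subsquare e = 4; +1 → 5 = f.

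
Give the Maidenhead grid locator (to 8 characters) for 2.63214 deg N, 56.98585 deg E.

LJ82lp81

Offset from 180°W / 90°S: lon 236.98585°, lat 92.63214°.
Field (20°×10°, letters A–R): lon ⌊236.98585/20⌋ = 11 → L; lat ⌊92.63214/10⌋ = 9 → J.
Square (2°×1°, digits 0–9): lon ⌊16.98585/2⌋ = 8; lat ⌊2.63214/1⌋ = 2.
Subsquare (5′×2.5′, letters a–x): lon ⌊0.98585/0.0833333⌋ = 11 → l; lat ⌊0.63214/0.0416667⌋ = 15 → p.
Extended square (30″×15″, digits 0–9): lon ⌊0.06918/0.00833333⌋ = 8; lat ⌊0.00714/0.00416667⌋ = 1.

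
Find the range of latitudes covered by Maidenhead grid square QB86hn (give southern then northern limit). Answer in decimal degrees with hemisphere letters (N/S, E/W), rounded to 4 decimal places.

73.4583° S, 73.4167° S

Field Q=16, B=1: +16·20° lon, +1·10° lat → SW at lon 140°, lat -80°.
Square 8, 6: +8·2° lon, +6·1° lat → SW at lon 156°, lat -74°.
Subsquare h=7, n=13: +7·0.0833333° lon, +13·0.0416667° lat → SW at lon 156.583°, lat -73.4583°.
Cell spans 0.0833333° lon × 0.0416667° lat.
south 73.4583° S, north 73.4167° S.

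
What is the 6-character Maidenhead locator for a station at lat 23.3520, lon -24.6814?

HL73pi

Add 180° to longitude and 90° to latitude: 155.3186, 113.3520.
Field: lon ⌊155.3186/20⌋ = 7 → H; lat ⌊113.3520/10⌋ = 11 → L.
Square: lon ⌊15.3186/2⌋ = 7; lat ⌊3.3520/1⌋ = 3.
Subsquare: lon ⌊1.3186/0.0833333⌋ = 15 → p; lat ⌊0.3520/0.0416667⌋ = 8 → i.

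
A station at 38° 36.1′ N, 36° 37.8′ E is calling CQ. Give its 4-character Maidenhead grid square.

KM88

Offset from 180°W / 90°S: lon 216.63°, lat 128.60°.
Field: lon ⌊216.63/20⌋ = 10 → K; lat ⌊128.60/10⌋ = 12 → M.
Square: lon ⌊16.63/2⌋ = 8; lat ⌊8.60/1⌋ = 8.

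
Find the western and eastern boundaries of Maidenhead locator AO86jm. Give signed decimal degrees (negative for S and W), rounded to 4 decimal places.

-163.2500, -163.1667

Field A=0, O=14: +0·20° lon, +14·10° lat → SW at lon -180°, lat 50°.
Square 8, 6: +8·2° lon, +6·1° lat → SW at lon -164°, lat 56°.
Subsquare j=9, m=12: +9·0.0833333° lon, +12·0.0416667° lat → SW at lon -163.25°, lat 56.5°.
Cell spans 0.0833333° lon × 0.0416667° lat.
west -163.2500, east -163.1667.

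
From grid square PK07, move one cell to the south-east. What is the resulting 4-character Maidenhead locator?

PK16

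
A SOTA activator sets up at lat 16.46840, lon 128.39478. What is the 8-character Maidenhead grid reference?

PK46el72

Shift to the Maidenhead origin (180°W, 90°S): lon 308.39478, lat 106.46840.
Field (20°×10°, letters A–R): 308.39478/20 → 15 → P, 106.46840/10 → 10 → K; chars PK.
Square (2°×1°, digits 0–9): 8.39478/2 → 4, 6.46840/1 → 6; chars 46.
Subsquare (5′×2.5′, letters a–x): 0.39478/0.0833333 → 4 → e, 0.46840/0.0416667 → 11 → l; chars el.
Extended square (30″×15″, digits 0–9): 0.06145/0.00833333 → 7, 0.01007/0.00416667 → 2; chars 72.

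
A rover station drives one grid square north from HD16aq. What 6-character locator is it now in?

Latitude subsquare q = 16; +1 → 17 = r.
The longitude characters are unchanged.

HD16ar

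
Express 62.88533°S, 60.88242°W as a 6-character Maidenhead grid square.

Add 180° to longitude and 90° to latitude: 119.1176, 27.1147.
Field: 119.1176/20 → 5 → F, 27.1147/10 → 2 → C; chars FC.
Square: 19.1176/2 → 9, 7.1147/1 → 7; chars 97.
Subsquare: 1.1176/0.0833333 → 13 → n, 0.1147/0.0416667 → 2 → c; chars nc.

FC97nc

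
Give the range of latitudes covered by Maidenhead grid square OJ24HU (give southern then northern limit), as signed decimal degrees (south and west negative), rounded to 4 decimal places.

Field O=14, J=9: +14·20° lon, +9·10° lat → SW at lon 100°, lat 0°.
Square 2, 4: +2·2° lon, +4·1° lat → SW at lon 104°, lat 4°.
Subsquare h=7, u=20: +7·0.0833333° lon, +20·0.0416667° lat → SW at lon 104.583°, lat 4.83333°.
Cell spans 0.0833333° lon × 0.0416667° lat.
south 4.8333, north 4.8750.

4.8333, 4.8750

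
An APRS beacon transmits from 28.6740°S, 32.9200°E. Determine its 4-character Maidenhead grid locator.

KG61

Add 180° to longitude and 90° to latitude: 212.92, 61.33.
Field (20°×10°, letters A–R): lon ⌊212.92/20⌋ = 10 → K; lat ⌊61.33/10⌋ = 6 → G.
Square (2°×1°, digits 0–9): lon ⌊12.92/2⌋ = 6; lat ⌊1.33/1⌋ = 1.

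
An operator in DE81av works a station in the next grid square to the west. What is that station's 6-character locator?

DE71xv

Longitude subsquare a = 0; −1 → -1, wraps to 23 = x, carry into square.
Longitude square 8; −1 → 7.
The latitude characters are unchanged.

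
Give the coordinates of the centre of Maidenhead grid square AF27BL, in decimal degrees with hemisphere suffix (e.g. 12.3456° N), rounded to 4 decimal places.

Field A=0, F=5: +0·20° lon, +5·10° lat → SW at lon -180°, lat -40°.
Square 2, 7: +2·2° lon, +7·1° lat → SW at lon -176°, lat -33°.
Subsquare b=1, l=11: +1·0.0833333° lon, +11·0.0416667° lat → SW at lon -175.917°, lat -32.5417°.
Cell spans 0.0833333° lon × 0.0416667° lat. Centre is SW corner plus half of each.
latitude 32.5208° S, longitude 175.8750° W.

32.5208° S, 175.8750° W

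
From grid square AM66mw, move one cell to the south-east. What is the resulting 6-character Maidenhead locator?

Longitude subsquare m = 12; +1 → 13 = n.
Latitude subsquare w = 22; −1 → 21 = v.

AM66nv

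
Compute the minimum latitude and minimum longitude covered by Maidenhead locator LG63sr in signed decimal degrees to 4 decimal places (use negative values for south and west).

-26.2917, 53.5000

Field L=11, G=6: +11·20° lon, +6·10° lat → SW at lon 40°, lat -30°.
Square 6, 3: +6·2° lon, +3·1° lat → SW at lon 52°, lat -27°.
Subsquare s=18, r=17: +18·0.0833333° lon, +17·0.0416667° lat → SW at lon 53.5°, lat -26.2917°.
latitude -26.2917, longitude 53.5000.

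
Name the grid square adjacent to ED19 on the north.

EE10

Latitude square 9; +1 → 10, wraps to 0, carry into field.
Latitude field D = 3; +1 → 4 = E.
The longitude characters are unchanged.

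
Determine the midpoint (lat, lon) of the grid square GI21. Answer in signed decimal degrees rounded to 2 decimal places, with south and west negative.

-8.50, -55.00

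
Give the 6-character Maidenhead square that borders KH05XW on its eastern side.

Longitude subsquare x = 23; +1 → 24, wraps to 0 = a, carry into square.
Longitude square 0; +1 → 1.
The latitude characters are unchanged.

KH15aw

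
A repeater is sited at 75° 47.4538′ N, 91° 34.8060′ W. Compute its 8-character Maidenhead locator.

EQ45fs09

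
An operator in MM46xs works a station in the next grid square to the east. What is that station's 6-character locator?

Longitude subsquare x = 23; +1 → 24, wraps to 0 = a, carry into square.
Longitude square 4; +1 → 5.
The latitude characters are unchanged.

MM56as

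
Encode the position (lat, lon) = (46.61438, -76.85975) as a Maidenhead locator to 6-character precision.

Shift to the Maidenhead origin (180°W, 90°S): lon 103.1402, lat 136.6144.
Field: 103.1402/20 → 5 → F, 136.6144/10 → 13 → N; chars FN.
Square: 3.1402/2 → 1, 6.6144/1 → 6; chars 16.
Subsquare: 1.1402/0.0833333 → 13 → n, 0.6144/0.0416667 → 14 → o; chars no.

FN16no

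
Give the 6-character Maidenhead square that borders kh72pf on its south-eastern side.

Longitude subsquare p = 15; +1 → 16 = q.
Latitude subsquare f = 5; −1 → 4 = e.

KH72qe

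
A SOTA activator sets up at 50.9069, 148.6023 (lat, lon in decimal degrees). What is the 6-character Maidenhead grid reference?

QO40hv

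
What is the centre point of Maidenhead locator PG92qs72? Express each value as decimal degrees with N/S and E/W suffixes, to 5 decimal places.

27.23958° S, 139.39583° E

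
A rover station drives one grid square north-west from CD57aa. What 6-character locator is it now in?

Longitude subsquare a = 0; −1 → -1, wraps to 23 = x, carry into square.
Longitude square 5; −1 → 4.
Latitude subsquare a = 0; +1 → 1 = b.

CD47xb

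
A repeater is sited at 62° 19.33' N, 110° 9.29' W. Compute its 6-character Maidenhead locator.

Shift to the Maidenhead origin (180°W, 90°S): lon 69.8452, lat 152.3222.
Field: lon ⌊69.8452/20⌋ = 3 → D; lat ⌊152.3222/10⌋ = 15 → P.
Square: lon ⌊9.8452/2⌋ = 4; lat ⌊2.3222/1⌋ = 2.
Subsquare: lon ⌊1.8452/0.0833333⌋ = 22 → w; lat ⌊0.3222/0.0416667⌋ = 7 → h.

DP42wh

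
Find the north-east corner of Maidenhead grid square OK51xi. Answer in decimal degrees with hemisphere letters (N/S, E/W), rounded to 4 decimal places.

Field O=14, K=10: +14·20° lon, +10·10° lat → SW at lon 100°, lat 10°.
Square 5, 1: +5·2° lon, +1·1° lat → SW at lon 110°, lat 11°.
Subsquare x=23, i=8: +23·0.0833333° lon, +8·0.0416667° lat → SW at lon 111.917°, lat 11.3333°.
Cell spans 0.0833333° lon × 0.0416667° lat. NE corner is SW corner plus one full cell.
latitude 11.3750° N, longitude 112.0000° E.

11.3750° N, 112.0000° E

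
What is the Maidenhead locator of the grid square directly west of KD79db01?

Longitude extended square 0; −1 → -1, wraps to 9, carry into subsquare.
Longitude subsquare d = 3; −1 → 2 = c.
The latitude characters are unchanged.

KD79cb91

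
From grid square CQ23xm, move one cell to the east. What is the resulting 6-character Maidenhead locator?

Longitude subsquare x = 23; +1 → 24, wraps to 0 = a, carry into square.
Longitude square 2; +1 → 3.
The latitude characters are unchanged.

CQ33am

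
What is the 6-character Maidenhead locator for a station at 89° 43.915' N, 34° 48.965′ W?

Offset from 180°W / 90°S: lon 145.1839°, lat 179.7319°.
Field: lon ⌊145.1839/20⌋ = 7 → H; lat ⌊179.7319/10⌋ = 17 → R.
Square: lon ⌊5.1839/2⌋ = 2; lat ⌊9.7319/1⌋ = 9.
Subsquare: lon ⌊1.1839/0.0833333⌋ = 14 → o; lat ⌊0.7319/0.0416667⌋ = 17 → r.

HR29or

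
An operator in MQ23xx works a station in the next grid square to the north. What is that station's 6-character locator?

MQ24xa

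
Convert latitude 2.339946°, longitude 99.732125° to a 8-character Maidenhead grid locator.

NJ92ui71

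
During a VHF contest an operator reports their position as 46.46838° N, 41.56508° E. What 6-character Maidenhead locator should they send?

LN06sl

Offset from 180°W / 90°S: lon 221.5651°, lat 136.4684°.
Field (20°×10°, letters A–R): lon ⌊221.5651/20⌋ = 11 → L; lat ⌊136.4684/10⌋ = 13 → N.
Square (2°×1°, digits 0–9): lon ⌊1.5651/2⌋ = 0; lat ⌊6.4684/1⌋ = 6.
Subsquare (5′×2.5′, letters a–x): lon ⌊1.5651/0.0833333⌋ = 18 → s; lat ⌊0.4684/0.0416667⌋ = 11 → l.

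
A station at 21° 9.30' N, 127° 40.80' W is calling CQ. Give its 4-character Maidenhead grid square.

Offset from 180°W / 90°S: lon 52.32°, lat 111.16°.
Field: lon ⌊52.32/20⌋ = 2 → C; lat ⌊111.16/10⌋ = 11 → L.
Square: lon ⌊12.32/2⌋ = 6; lat ⌊1.16/1⌋ = 1.

CL61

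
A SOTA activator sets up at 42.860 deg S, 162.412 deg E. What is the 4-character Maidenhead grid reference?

Shift to the Maidenhead origin (180°W, 90°S): lon 342.41, lat 47.14.
Field: lon ⌊342.41/20⌋ = 17 → R; lat ⌊47.14/10⌋ = 4 → E.
Square: lon ⌊2.41/2⌋ = 1; lat ⌊7.14/1⌋ = 7.

RE17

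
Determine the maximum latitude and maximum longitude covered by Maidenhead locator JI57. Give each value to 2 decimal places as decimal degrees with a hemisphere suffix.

Field J=9, I=8: +9·20° lon, +8·10° lat → SW at lon 0°, lat -10°.
Square 5, 7: +5·2° lon, +7·1° lat → SW at lon 10°, lat -3°.
Cell spans 2° lon × 1° lat. NE corner is SW corner plus one full cell.
latitude 2.00° S, longitude 12.00° E.

2.00° S, 12.00° E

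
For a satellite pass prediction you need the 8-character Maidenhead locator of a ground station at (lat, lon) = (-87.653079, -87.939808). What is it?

Shift to the Maidenhead origin (180°W, 90°S): lon 92.06019, lat 2.34692.
Field: lon ⌊92.06019/20⌋ = 4 → E; lat ⌊2.34692/10⌋ = 0 → A.
Square: lon ⌊12.06019/2⌋ = 6; lat ⌊2.34692/1⌋ = 2.
Subsquare: lon ⌊0.06019/0.0833333⌋ = 0 → a; lat ⌊0.34692/0.0416667⌋ = 8 → i.
Extended square: lon ⌊0.06019/0.00833333⌋ = 7; lat ⌊0.01359/0.00416667⌋ = 3.

EA62ai73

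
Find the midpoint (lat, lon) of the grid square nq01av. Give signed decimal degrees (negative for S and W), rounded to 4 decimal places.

71.8958, 80.0417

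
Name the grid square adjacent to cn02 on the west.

BN92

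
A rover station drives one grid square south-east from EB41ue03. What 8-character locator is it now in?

EB41ue12

Longitude extended square 0; +1 → 1.
Latitude extended square 3; −1 → 2.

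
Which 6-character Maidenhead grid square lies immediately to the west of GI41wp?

GI41vp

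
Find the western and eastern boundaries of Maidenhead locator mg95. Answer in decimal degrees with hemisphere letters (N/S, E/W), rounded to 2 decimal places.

Field M=12, G=6: +12·20° lon, +6·10° lat → SW at lon 60°, lat -30°.
Square 9, 5: +9·2° lon, +5·1° lat → SW at lon 78°, lat -25°.
Cell spans 2° lon × 1° lat.
west 78.00° E, east 80.00° E.

78.00° E, 80.00° E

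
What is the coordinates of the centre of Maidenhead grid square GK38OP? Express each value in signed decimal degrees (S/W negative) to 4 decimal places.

Field G=6, K=10: +6·20° lon, +10·10° lat → SW at lon -60°, lat 10°.
Square 3, 8: +3·2° lon, +8·1° lat → SW at lon -54°, lat 18°.
Subsquare o=14, p=15: +14·0.0833333° lon, +15·0.0416667° lat → SW at lon -52.8333°, lat 18.625°.
Cell spans 0.0833333° lon × 0.0416667° lat. Centre is SW corner plus half of each.
latitude 18.6458, longitude -52.7917.

18.6458, -52.7917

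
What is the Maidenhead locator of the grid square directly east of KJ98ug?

KJ98vg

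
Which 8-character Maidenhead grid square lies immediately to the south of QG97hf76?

Latitude extended square 6; −1 → 5.
The longitude characters are unchanged.

QG97hf75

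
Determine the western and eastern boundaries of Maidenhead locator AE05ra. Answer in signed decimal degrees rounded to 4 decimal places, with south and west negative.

-178.5833, -178.5000

Field A=0, E=4: +0·20° lon, +4·10° lat → SW at lon -180°, lat -50°.
Square 0, 5: +0·2° lon, +5·1° lat → SW at lon -180°, lat -45°.
Subsquare r=17, a=0: +17·0.0833333° lon, +0·0.0416667° lat → SW at lon -178.583°, lat -45°.
Cell spans 0.0833333° lon × 0.0416667° lat.
west -178.5833, east -178.5000.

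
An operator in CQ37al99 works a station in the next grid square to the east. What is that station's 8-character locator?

Longitude extended square 9; +1 → 10, wraps to 0, carry into subsquare.
Longitude subsquare a = 0; +1 → 1 = b.
The latitude characters are unchanged.

CQ37bl09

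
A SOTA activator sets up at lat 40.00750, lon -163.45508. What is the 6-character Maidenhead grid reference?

AN80ga

Shift to the Maidenhead origin (180°W, 90°S): lon 16.5449, lat 130.0075.
Field: 16.5449/20 → 0 → A, 130.0075/10 → 13 → N; chars AN.
Square: 16.5449/2 → 8, 0.0075/1 → 0; chars 80.
Subsquare: 0.5449/0.0833333 → 6 → g, 0.0075/0.0416667 → 0 → a; chars ga.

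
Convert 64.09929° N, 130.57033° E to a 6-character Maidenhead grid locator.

Offset from 180°W / 90°S: lon 310.5703°, lat 154.0993°.
Field: 310.5703/20 → 15 → P, 154.0993/10 → 15 → P; chars PP.
Square: 10.5703/2 → 5, 4.0993/1 → 4; chars 54.
Subsquare: 0.5703/0.0833333 → 6 → g, 0.0993/0.0416667 → 2 → c; chars gc.

PP54gc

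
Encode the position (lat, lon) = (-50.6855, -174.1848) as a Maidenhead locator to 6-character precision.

AD29vh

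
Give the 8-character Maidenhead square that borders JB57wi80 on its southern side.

JB57wh89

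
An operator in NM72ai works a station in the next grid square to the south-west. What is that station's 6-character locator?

NM62xh

Longitude subsquare a = 0; −1 → -1, wraps to 23 = x, carry into square.
Longitude square 7; −1 → 6.
Latitude subsquare i = 8; −1 → 7 = h.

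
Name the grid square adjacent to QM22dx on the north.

QM23da

Latitude subsquare x = 23; +1 → 24, wraps to 0 = a, carry into square.
Latitude square 2; +1 → 3.
The longitude characters are unchanged.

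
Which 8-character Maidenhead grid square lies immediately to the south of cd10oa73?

Latitude extended square 3; −1 → 2.
The longitude characters are unchanged.

CD10oa72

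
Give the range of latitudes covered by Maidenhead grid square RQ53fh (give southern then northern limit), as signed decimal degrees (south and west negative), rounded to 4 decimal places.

73.2917, 73.3333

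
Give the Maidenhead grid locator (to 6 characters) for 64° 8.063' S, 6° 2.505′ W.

Add 180° to longitude and 90° to latitude: 173.9582, 25.8656.
Field (20°×10°, letters A–R): lon ⌊173.9582/20⌋ = 8 → I; lat ⌊25.8656/10⌋ = 2 → C.
Square (2°×1°, digits 0–9): lon ⌊13.9582/2⌋ = 6; lat ⌊5.8656/1⌋ = 5.
Subsquare (5′×2.5′, letters a–x): lon ⌊1.9582/0.0833333⌋ = 23 → x; lat ⌊0.8656/0.0416667⌋ = 20 → u.

IC65xu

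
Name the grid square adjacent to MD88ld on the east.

MD88md

Longitude subsquare l = 11; +1 → 12 = m.
The latitude characters are unchanged.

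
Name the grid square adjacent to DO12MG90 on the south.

Latitude extended square 0; −1 → -1, wraps to 9, carry into subsquare.
Latitude subsquare g = 6; −1 → 5 = f.
The longitude characters are unchanged.

DO12mf99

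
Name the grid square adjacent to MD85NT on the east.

MD85ot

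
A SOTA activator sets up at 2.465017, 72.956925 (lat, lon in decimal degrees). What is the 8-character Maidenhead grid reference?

MJ62ll41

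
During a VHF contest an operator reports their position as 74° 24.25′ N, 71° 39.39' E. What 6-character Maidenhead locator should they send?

MQ54tj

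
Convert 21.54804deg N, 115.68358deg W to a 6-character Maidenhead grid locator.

DL21dn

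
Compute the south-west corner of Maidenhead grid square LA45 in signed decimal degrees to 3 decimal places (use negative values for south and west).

-85.000, 48.000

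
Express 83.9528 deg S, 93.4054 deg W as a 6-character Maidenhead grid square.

EA36hb

Add 180° to longitude and 90° to latitude: 86.5946, 6.0472.
Field: lon ⌊86.5946/20⌋ = 4 → E; lat ⌊6.0472/10⌋ = 0 → A.
Square: lon ⌊6.5946/2⌋ = 3; lat ⌊6.0472/1⌋ = 6.
Subsquare: lon ⌊0.5946/0.0833333⌋ = 7 → h; lat ⌊0.0472/0.0416667⌋ = 1 → b.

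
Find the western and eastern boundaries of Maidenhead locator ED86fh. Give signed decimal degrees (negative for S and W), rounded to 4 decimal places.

-83.5833, -83.5000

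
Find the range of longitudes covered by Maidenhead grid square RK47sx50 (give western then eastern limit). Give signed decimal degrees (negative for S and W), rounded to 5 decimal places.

Field R=17, K=10: +17·20° lon, +10·10° lat → SW at lon 160°, lat 10°.
Square 4, 7: +4·2° lon, +7·1° lat → SW at lon 168°, lat 17°.
Subsquare s=18, x=23: +18·0.0833333° lon, +23·0.0416667° lat → SW at lon 169.5°, lat 17.9583°.
Extended square 5, 0: +5·0.00833333° lon, +0·0.00416667° lat → SW at lon 169.542°, lat 17.9583°.
Cell spans 0.00833333° lon × 0.00416667° lat.
west 169.54167, east 169.55000.

169.54167, 169.55000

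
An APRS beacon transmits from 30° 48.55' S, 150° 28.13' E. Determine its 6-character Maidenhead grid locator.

QF59fe

Add 180° to longitude and 90° to latitude: 330.4688, 59.1908.
Field: 330.4688/20 → 16 → Q, 59.1908/10 → 5 → F; chars QF.
Square: 10.4688/2 → 5, 9.1908/1 → 9; chars 59.
Subsquare: 0.4688/0.0833333 → 5 → f, 0.1908/0.0416667 → 4 → e; chars fe.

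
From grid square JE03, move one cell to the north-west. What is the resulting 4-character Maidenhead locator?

IE94

Longitude square 0; −1 → -1, wraps to 9, carry into field.
Longitude field J = 9; −1 → 8 = I.
Latitude square 3; +1 → 4.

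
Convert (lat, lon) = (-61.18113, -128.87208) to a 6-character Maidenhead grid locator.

CC58nt

Shift to the Maidenhead origin (180°W, 90°S): lon 51.1279, lat 28.8189.
Field: 51.1279/20 → 2 → C, 28.8189/10 → 2 → C; chars CC.
Square: 11.1279/2 → 5, 8.8189/1 → 8; chars 58.
Subsquare: 1.1279/0.0833333 → 13 → n, 0.8189/0.0416667 → 19 → t; chars nt.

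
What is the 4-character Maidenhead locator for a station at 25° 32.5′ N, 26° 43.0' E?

KL35

Shift to the Maidenhead origin (180°W, 90°S): lon 206.72, lat 115.54.
Field: 206.72/20 → 10 → K, 115.54/10 → 11 → L; chars KL.
Square: 6.72/2 → 3, 5.54/1 → 5; chars 35.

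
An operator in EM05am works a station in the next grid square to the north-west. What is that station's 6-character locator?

Longitude subsquare a = 0; −1 → -1, wraps to 23 = x, carry into square.
Longitude square 0; −1 → -1, wraps to 9, carry into field.
Longitude field E = 4; −1 → 3 = D.
Latitude subsquare m = 12; +1 → 13 = n.

DM95xn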